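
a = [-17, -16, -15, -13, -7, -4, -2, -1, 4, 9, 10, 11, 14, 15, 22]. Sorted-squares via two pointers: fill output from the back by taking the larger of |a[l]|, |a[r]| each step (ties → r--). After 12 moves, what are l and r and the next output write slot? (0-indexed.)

[0,14] |-17|<=|22| out[14]=484 → r--
[0,13] |-17|>|15| out[13]=289 → l++
[1,13] |-16|>|15| out[12]=256 → l++
[2,13] |-15|<=|15| out[11]=225 → r--
[2,12] |-15|>|14| out[10]=225 → l++
[3,12] |-13|<=|14| out[9]=196 → r--
[3,11] |-13|>|11| out[8]=169 → l++
[4,11] |-7|<=|11| out[7]=121 → r--
[4,10] |-7|<=|10| out[6]=100 → r--
[4,9] |-7|<=|9| out[5]=81 → r--
[4,8] |-7|>|4| out[4]=49 → l++
[5,8] |-4|<=|4| out[3]=16 → r--

l=5, r=7, next write slot=2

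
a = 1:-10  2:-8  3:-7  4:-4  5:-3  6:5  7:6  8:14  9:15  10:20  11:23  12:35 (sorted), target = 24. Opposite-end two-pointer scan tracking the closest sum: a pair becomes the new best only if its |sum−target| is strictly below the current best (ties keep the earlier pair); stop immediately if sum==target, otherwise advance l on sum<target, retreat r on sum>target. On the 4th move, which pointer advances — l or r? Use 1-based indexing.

[1,12] -10+35=25 d=1 * → r--
[1,11] -10+23=13 d=11 → l++
[2,11] -8+23=15 d=9 → l++
[3,11] -7+23=16 d=8 → l++

l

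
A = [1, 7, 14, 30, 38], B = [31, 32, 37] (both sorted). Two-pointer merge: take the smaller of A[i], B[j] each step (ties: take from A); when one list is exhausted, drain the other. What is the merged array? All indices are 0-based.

[i=0,j=0] A[i]=1<=B[j]=31 take 1 → i++
[i=1,j=0] A[i]=7<=B[j]=31 take 7 → i++
[i=2,j=0] A[i]=14<=B[j]=31 take 14 → i++
[i=3,j=0] A[i]=30<=B[j]=31 take 30 → i++
[i=4,j=0] A[i]=38>B[j]=31 take 31 → j++
[i=4,j=1] A[i]=38>B[j]=32 take 32 → j++
[i=4,j=2] A[i]=38>B[j]=37 take 37 → j++
[i=4,j=3] B done, take A[i]=38 → i++

[1, 7, 14, 30, 31, 32, 37, 38]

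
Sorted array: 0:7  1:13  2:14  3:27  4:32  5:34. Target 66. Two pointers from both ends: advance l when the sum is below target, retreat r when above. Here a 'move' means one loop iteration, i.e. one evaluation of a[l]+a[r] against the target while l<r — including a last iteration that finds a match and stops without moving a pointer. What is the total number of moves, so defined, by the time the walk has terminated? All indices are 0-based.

[0,5] 7+34=41 <66 → l++
[1,5] 13+34=47 <66 → l++
[2,5] 14+34=48 <66 → l++
[3,5] 27+34=61 <66 → l++
[4,5] 32+34=66 → found

5 moves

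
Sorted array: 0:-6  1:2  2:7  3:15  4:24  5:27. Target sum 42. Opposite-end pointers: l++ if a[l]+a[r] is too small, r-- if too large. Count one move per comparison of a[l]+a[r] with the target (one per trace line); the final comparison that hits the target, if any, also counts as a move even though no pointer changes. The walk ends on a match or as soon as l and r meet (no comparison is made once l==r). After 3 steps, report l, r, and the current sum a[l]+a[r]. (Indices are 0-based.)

[0,5] -6+27=21 <42 → l++
[1,5] 2+27=29 <42 → l++
[2,5] 7+27=34 <42 → l++

l=3, r=5, sum=42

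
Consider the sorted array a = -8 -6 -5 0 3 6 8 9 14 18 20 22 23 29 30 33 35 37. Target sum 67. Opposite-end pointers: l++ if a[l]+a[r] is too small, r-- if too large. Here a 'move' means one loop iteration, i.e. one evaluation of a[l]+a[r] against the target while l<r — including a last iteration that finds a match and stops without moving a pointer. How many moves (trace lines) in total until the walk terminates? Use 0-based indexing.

[0,17] -8+37=29 <67 → l++
[1,17] -6+37=31 <67 → l++
[2,17] -5+37=32 <67 → l++
[3,17] 0+37=37 <67 → l++
[4,17] 3+37=40 <67 → l++
[5,17] 6+37=43 <67 → l++
[6,17] 8+37=45 <67 → l++
[7,17] 9+37=46 <67 → l++
[8,17] 14+37=51 <67 → l++
[9,17] 18+37=55 <67 → l++
[10,17] 20+37=57 <67 → l++
[11,17] 22+37=59 <67 → l++
[12,17] 23+37=60 <67 → l++
[13,17] 29+37=66 <67 → l++
[14,17] 30+37=67 → found

15 moves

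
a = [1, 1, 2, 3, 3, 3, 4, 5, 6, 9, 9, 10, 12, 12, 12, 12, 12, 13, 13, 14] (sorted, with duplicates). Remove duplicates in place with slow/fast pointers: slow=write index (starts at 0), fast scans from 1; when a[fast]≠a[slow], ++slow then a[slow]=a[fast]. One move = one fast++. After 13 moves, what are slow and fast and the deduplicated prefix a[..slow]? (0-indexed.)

slow=0 fast=1: a[fast]=1=a[slow] dup, fast++
slow=0 fast=2: a[fast]=2≠a[slow]=1 write a[1]=2, slow++,fast++
slow=1 fast=3: a[fast]=3≠a[slow]=2 write a[2]=3, slow++,fast++
slow=2 fast=4: a[fast]=3=a[slow] dup, fast++
slow=2 fast=5: a[fast]=3=a[slow] dup, fast++
slow=2 fast=6: a[fast]=4≠a[slow]=3 write a[3]=4, slow++,fast++
slow=3 fast=7: a[fast]=5≠a[slow]=4 write a[4]=5, slow++,fast++
slow=4 fast=8: a[fast]=6≠a[slow]=5 write a[5]=6, slow++,fast++
slow=5 fast=9: a[fast]=9≠a[slow]=6 write a[6]=9, slow++,fast++
slow=6 fast=10: a[fast]=9=a[slow] dup, fast++
slow=6 fast=11: a[fast]=10≠a[slow]=9 write a[7]=10, slow++,fast++
slow=7 fast=12: a[fast]=12≠a[slow]=10 write a[8]=12, slow++,fast++
slow=8 fast=13: a[fast]=12=a[slow] dup, fast++

slow=8, fast=14, prefix=[1, 2, 3, 4, 5, 6, 9, 10, 12]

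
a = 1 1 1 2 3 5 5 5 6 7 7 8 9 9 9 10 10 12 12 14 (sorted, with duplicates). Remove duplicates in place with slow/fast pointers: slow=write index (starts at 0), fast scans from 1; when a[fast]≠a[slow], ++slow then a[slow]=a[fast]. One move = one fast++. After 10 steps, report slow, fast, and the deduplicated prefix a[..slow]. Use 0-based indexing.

slow=5, fast=11, prefix=[1, 2, 3, 5, 6, 7]

(s=0,f=1) a[fast]=1=a[slow] dup → fast++
(s=0,f=2) a[fast]=1=a[slow] dup → fast++
(s=0,f=3) a[fast]=2≠a[slow]=1 write a[1]=2 → slow++,fast++
(s=1,f=4) a[fast]=3≠a[slow]=2 write a[2]=3 → slow++,fast++
(s=2,f=5) a[fast]=5≠a[slow]=3 write a[3]=5 → slow++,fast++
(s=3,f=6) a[fast]=5=a[slow] dup → fast++
(s=3,f=7) a[fast]=5=a[slow] dup → fast++
(s=3,f=8) a[fast]=6≠a[slow]=5 write a[4]=6 → slow++,fast++
(s=4,f=9) a[fast]=7≠a[slow]=6 write a[5]=7 → slow++,fast++
(s=5,f=10) a[fast]=7=a[slow] dup → fast++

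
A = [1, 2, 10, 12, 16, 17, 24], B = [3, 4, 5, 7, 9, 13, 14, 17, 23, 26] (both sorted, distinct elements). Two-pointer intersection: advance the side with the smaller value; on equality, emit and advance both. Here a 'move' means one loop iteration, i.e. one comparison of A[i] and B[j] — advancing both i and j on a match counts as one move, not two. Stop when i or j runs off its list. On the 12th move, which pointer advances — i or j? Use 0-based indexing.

i

i=0 j=0: 1<3, i++
i=1 j=0: 2<3, i++
i=2 j=0: 10>3, j++
i=2 j=1: 10>4, j++
i=2 j=2: 10>5, j++
i=2 j=3: 10>7, j++
i=2 j=4: 10>9, j++
i=2 j=5: 10<13, i++
i=3 j=5: 12<13, i++
i=4 j=5: 16>13, j++
i=4 j=6: 16>14, j++
i=4 j=7: 16<17, i++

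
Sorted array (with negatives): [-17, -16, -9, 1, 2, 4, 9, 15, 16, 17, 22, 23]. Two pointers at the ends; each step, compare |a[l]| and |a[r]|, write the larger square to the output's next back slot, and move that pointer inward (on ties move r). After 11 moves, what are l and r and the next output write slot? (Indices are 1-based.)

l=1 r=12: |-17|<=|23| out[12]=529, r--
l=1 r=11: |-17|<=|22| out[11]=484, r--
l=1 r=10: |-17|<=|17| out[10]=289, r--
l=1 r=9: |-17|>|16| out[9]=289, l++
l=2 r=9: |-16|<=|16| out[8]=256, r--
l=2 r=8: |-16|>|15| out[7]=256, l++
l=3 r=8: |-9|<=|15| out[6]=225, r--
l=3 r=7: |-9|<=|9| out[5]=81, r--
l=3 r=6: |-9|>|4| out[4]=81, l++
l=4 r=6: |1|<=|4| out[3]=16, r--
l=4 r=5: |1|<=|2| out[2]=4, r--

l=4, r=4, next write slot=1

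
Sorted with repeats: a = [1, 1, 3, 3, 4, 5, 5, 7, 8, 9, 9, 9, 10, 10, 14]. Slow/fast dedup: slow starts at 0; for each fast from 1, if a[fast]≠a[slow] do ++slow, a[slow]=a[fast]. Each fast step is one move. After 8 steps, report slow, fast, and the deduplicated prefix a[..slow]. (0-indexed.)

slow=5, fast=9, prefix=[1, 3, 4, 5, 7, 8]

slow=0 fast=1: a[fast]=1=a[slow] dup, fast++
slow=0 fast=2: a[fast]=3≠a[slow]=1 write a[1]=3, slow++,fast++
slow=1 fast=3: a[fast]=3=a[slow] dup, fast++
slow=1 fast=4: a[fast]=4≠a[slow]=3 write a[2]=4, slow++,fast++
slow=2 fast=5: a[fast]=5≠a[slow]=4 write a[3]=5, slow++,fast++
slow=3 fast=6: a[fast]=5=a[slow] dup, fast++
slow=3 fast=7: a[fast]=7≠a[slow]=5 write a[4]=7, slow++,fast++
slow=4 fast=8: a[fast]=8≠a[slow]=7 write a[5]=8, slow++,fast++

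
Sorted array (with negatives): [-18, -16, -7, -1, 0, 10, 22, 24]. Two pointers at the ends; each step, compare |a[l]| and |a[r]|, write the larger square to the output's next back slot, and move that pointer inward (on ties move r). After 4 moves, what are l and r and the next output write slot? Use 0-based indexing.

[0,7] |-18|<=|24| out[7]=576 → r--
[0,6] |-18|<=|22| out[6]=484 → r--
[0,5] |-18|>|10| out[5]=324 → l++
[1,5] |-16|>|10| out[4]=256 → l++

l=2, r=5, next write slot=3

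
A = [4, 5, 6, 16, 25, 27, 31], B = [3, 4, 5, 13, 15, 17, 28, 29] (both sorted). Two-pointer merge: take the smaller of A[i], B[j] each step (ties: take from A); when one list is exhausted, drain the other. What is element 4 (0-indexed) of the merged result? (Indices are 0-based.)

[i=0,j=0] A[i]=4>B[j]=3 take 3 → j++
[i=0,j=1] A[i]=4<=B[j]=4 take 4 → i++
[i=1,j=1] A[i]=5>B[j]=4 take 4 → j++
[i=1,j=2] A[i]=5<=B[j]=5 take 5 → i++
[i=2,j=2] A[i]=6>B[j]=5 take 5 → j++
[i=2,j=3] A[i]=6<=B[j]=13 take 6 → i++
[i=3,j=3] A[i]=16>B[j]=13 take 13 → j++
[i=3,j=4] A[i]=16>B[j]=15 take 15 → j++
[i=3,j=5] A[i]=16<=B[j]=17 take 16 → i++
[i=4,j=5] A[i]=25>B[j]=17 take 17 → j++
[i=4,j=6] A[i]=25<=B[j]=28 take 25 → i++
[i=5,j=6] A[i]=27<=B[j]=28 take 27 → i++
[i=6,j=6] A[i]=31>B[j]=28 take 28 → j++
[i=6,j=7] A[i]=31>B[j]=29 take 29 → j++
[i=6,j=8] B done, take A[i]=31 → i++

merged[4] = 5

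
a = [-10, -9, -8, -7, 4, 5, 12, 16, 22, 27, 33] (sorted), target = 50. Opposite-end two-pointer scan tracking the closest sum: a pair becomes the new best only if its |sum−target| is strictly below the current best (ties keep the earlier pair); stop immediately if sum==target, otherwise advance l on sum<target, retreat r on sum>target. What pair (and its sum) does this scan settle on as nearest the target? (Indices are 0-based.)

l=0 r=10: -10+33=23 d=27 *, l++
l=1 r=10: -9+33=24 d=26 *, l++
l=2 r=10: -8+33=25 d=25 *, l++
l=3 r=10: -7+33=26 d=24 *, l++
l=4 r=10: 4+33=37 d=13 *, l++
l=5 r=10: 5+33=38 d=12 *, l++
l=6 r=10: 12+33=45 d=5 *, l++
l=7 r=10: 16+33=49 d=1 *, l++
l=8 r=10: 22+33=55 d=5, r--
l=8 r=9: 22+27=49 d=1, l++

pair (16, 33) with sum 49 (|Δ|=1)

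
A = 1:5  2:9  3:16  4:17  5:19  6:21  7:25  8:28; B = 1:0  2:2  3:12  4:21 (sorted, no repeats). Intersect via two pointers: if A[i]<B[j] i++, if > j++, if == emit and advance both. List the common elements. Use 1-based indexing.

i=1 j=1: 5>0, j++
i=1 j=2: 5>2, j++
i=1 j=3: 5<12, i++
i=2 j=3: 9<12, i++
i=3 j=3: 16>12, j++
i=3 j=4: 16<21, i++
i=4 j=4: 17<21, i++
i=5 j=4: 19<21, i++
i=6 j=4: 21==21 emit, i++,j++

intersection = [21]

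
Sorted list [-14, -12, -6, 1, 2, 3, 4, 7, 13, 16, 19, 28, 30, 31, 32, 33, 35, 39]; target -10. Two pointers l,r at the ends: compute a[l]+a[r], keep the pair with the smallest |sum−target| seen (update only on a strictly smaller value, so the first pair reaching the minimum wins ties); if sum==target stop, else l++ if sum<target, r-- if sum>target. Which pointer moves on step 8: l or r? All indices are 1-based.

[1,18] -14+39=25 d=35 * → r--
[1,17] -14+35=21 d=31 * → r--
[1,16] -14+33=19 d=29 * → r--
[1,15] -14+32=18 d=28 * → r--
[1,14] -14+31=17 d=27 * → r--
[1,13] -14+30=16 d=26 * → r--
[1,12] -14+28=14 d=24 * → r--
[1,11] -14+19=5 d=15 * → r--

r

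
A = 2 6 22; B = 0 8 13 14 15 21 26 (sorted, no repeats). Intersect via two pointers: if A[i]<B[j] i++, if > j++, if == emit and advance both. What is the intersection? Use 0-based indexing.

intersection = []

[i=0,j=0] 2>0 → j++
[i=0,j=1] 2<8 → i++
[i=1,j=1] 6<8 → i++
[i=2,j=1] 22>8 → j++
[i=2,j=2] 22>13 → j++
[i=2,j=3] 22>14 → j++
[i=2,j=4] 22>15 → j++
[i=2,j=5] 22>21 → j++
[i=2,j=6] 22<26 → i++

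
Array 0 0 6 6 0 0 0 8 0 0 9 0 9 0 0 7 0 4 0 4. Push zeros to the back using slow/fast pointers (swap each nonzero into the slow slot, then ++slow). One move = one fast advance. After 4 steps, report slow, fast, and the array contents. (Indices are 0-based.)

slow=2, fast=4, a=[6, 6, 0, 0, 0, 0, 0, 8, 0, 0, 9, 0, 9, 0, 0, 7, 0, 4, 0, 4]

(s=0,f=0) a[fast]=0 → fast++
(s=0,f=1) a[fast]=0 → fast++
(s=0,f=2) a[fast]=6≠0 swap→a[0]=6 → slow++,fast++
(s=1,f=3) a[fast]=6≠0 swap→a[1]=6 → slow++,fast++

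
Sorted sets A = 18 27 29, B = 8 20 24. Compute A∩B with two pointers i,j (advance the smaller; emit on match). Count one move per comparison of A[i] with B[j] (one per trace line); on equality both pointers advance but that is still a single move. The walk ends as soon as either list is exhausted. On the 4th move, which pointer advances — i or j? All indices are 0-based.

i=0 j=0: 18>8, j++
i=0 j=1: 18<20, i++
i=1 j=1: 27>20, j++
i=1 j=2: 27>24, j++

j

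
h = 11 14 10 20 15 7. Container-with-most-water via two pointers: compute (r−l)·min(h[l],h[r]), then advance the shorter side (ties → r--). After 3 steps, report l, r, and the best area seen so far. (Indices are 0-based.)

l=2, r=4, best area=44

l=0 r=5: min(11,7)*5=35 best=35 *, r--
l=0 r=4: min(11,15)*4=44 best=44 *, l++
l=1 r=4: min(14,15)*3=42 best=44, l++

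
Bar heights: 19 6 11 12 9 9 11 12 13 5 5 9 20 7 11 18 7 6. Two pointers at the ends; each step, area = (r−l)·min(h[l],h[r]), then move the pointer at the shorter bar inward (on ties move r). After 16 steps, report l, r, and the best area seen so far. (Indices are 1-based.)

l=1 r=18: min(19,6)*17=102 best=102 *, r--
l=1 r=17: min(19,7)*16=112 best=112 *, r--
l=1 r=16: min(19,18)*15=270 best=270 *, r--
l=1 r=15: min(19,11)*14=154 best=270, r--
l=1 r=14: min(19,7)*13=91 best=270, r--
l=1 r=13: min(19,20)*12=228 best=270, l++
l=2 r=13: min(6,20)*11=66 best=270, l++
l=3 r=13: min(11,20)*10=110 best=270, l++
l=4 r=13: min(12,20)*9=108 best=270, l++
l=5 r=13: min(9,20)*8=72 best=270, l++
l=6 r=13: min(9,20)*7=63 best=270, l++
l=7 r=13: min(11,20)*6=66 best=270, l++
l=8 r=13: min(12,20)*5=60 best=270, l++
l=9 r=13: min(13,20)*4=52 best=270, l++
l=10 r=13: min(5,20)*3=15 best=270, l++
l=11 r=13: min(5,20)*2=10 best=270, l++

l=12, r=13, best area=270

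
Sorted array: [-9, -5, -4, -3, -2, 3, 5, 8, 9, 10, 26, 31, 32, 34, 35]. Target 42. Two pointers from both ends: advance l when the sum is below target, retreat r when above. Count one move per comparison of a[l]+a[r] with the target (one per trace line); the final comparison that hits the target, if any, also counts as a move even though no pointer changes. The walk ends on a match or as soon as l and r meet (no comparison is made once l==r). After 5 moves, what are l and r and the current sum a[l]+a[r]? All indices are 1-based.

l=6, r=15, sum=38

l=1 r=15: -9+35=26 <42, l++
l=2 r=15: -5+35=30 <42, l++
l=3 r=15: -4+35=31 <42, l++
l=4 r=15: -3+35=32 <42, l++
l=5 r=15: -2+35=33 <42, l++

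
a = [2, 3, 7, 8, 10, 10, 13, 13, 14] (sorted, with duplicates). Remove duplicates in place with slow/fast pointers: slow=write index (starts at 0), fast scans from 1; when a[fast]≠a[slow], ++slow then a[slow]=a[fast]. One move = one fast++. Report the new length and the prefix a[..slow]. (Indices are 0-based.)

slow=0 fast=1: a[fast]=3≠a[slow]=2 write a[1]=3, slow++,fast++
slow=1 fast=2: a[fast]=7≠a[slow]=3 write a[2]=7, slow++,fast++
slow=2 fast=3: a[fast]=8≠a[slow]=7 write a[3]=8, slow++,fast++
slow=3 fast=4: a[fast]=10≠a[slow]=8 write a[4]=10, slow++,fast++
slow=4 fast=5: a[fast]=10=a[slow] dup, fast++
slow=4 fast=6: a[fast]=13≠a[slow]=10 write a[5]=13, slow++,fast++
slow=5 fast=7: a[fast]=13=a[slow] dup, fast++
slow=5 fast=8: a[fast]=14≠a[slow]=13 write a[6]=14, slow++,fast++

length 7; prefix = [2, 3, 7, 8, 10, 13, 14]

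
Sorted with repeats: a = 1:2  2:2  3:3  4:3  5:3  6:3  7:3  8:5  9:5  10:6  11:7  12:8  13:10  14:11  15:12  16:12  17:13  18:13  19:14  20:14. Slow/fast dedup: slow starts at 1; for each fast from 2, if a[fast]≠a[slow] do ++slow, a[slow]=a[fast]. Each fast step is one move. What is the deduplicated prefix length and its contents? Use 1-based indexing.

slow=1 fast=2: a[fast]=2=a[slow] dup, fast++
slow=1 fast=3: a[fast]=3≠a[slow]=2 write a[2]=3, slow++,fast++
slow=2 fast=4: a[fast]=3=a[slow] dup, fast++
slow=2 fast=5: a[fast]=3=a[slow] dup, fast++
slow=2 fast=6: a[fast]=3=a[slow] dup, fast++
slow=2 fast=7: a[fast]=3=a[slow] dup, fast++
slow=2 fast=8: a[fast]=5≠a[slow]=3 write a[3]=5, slow++,fast++
slow=3 fast=9: a[fast]=5=a[slow] dup, fast++
slow=3 fast=10: a[fast]=6≠a[slow]=5 write a[4]=6, slow++,fast++
slow=4 fast=11: a[fast]=7≠a[slow]=6 write a[5]=7, slow++,fast++
slow=5 fast=12: a[fast]=8≠a[slow]=7 write a[6]=8, slow++,fast++
slow=6 fast=13: a[fast]=10≠a[slow]=8 write a[7]=10, slow++,fast++
slow=7 fast=14: a[fast]=11≠a[slow]=10 write a[8]=11, slow++,fast++
slow=8 fast=15: a[fast]=12≠a[slow]=11 write a[9]=12, slow++,fast++
slow=9 fast=16: a[fast]=12=a[slow] dup, fast++
slow=9 fast=17: a[fast]=13≠a[slow]=12 write a[10]=13, slow++,fast++
slow=10 fast=18: a[fast]=13=a[slow] dup, fast++
slow=10 fast=19: a[fast]=14≠a[slow]=13 write a[11]=14, slow++,fast++
slow=11 fast=20: a[fast]=14=a[slow] dup, fast++

length 11; prefix = [2, 3, 5, 6, 7, 8, 10, 11, 12, 13, 14]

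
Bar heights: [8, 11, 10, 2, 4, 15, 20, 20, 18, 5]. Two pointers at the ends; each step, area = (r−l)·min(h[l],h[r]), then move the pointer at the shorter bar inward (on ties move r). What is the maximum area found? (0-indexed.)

max area = 77

l=0 r=9: min(8,5)*9=45 best=45 *, r--
l=0 r=8: min(8,18)*8=64 best=64 *, l++
l=1 r=8: min(11,18)*7=77 best=77 *, l++
l=2 r=8: min(10,18)*6=60 best=77, l++
l=3 r=8: min(2,18)*5=10 best=77, l++
l=4 r=8: min(4,18)*4=16 best=77, l++
l=5 r=8: min(15,18)*3=45 best=77, l++
l=6 r=8: min(20,18)*2=36 best=77, r--
l=6 r=7: min(20,20)*1=20 best=77, r--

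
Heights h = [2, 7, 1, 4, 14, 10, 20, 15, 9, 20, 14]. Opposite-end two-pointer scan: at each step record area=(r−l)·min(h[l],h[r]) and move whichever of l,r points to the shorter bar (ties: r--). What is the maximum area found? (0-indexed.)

max area = 84

[0,10] min(2,14)*10=20 best=20 * → l++
[1,10] min(7,14)*9=63 best=63 * → l++
[2,10] min(1,14)*8=8 best=63 → l++
[3,10] min(4,14)*7=28 best=63 → l++
[4,10] min(14,14)*6=84 best=84 * → r--
[4,9] min(14,20)*5=70 best=84 → l++
[5,9] min(10,20)*4=40 best=84 → l++
[6,9] min(20,20)*3=60 best=84 → r--
[6,8] min(20,9)*2=18 best=84 → r--
[6,7] min(20,15)*1=15 best=84 → r--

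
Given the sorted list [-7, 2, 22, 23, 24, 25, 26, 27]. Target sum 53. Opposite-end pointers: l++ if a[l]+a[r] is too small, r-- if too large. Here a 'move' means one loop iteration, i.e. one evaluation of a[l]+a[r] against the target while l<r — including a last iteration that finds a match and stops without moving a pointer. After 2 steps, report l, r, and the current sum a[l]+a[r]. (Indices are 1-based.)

[1,8] -7+27=20 <53 → l++
[2,8] 2+27=29 <53 → l++

l=3, r=8, sum=49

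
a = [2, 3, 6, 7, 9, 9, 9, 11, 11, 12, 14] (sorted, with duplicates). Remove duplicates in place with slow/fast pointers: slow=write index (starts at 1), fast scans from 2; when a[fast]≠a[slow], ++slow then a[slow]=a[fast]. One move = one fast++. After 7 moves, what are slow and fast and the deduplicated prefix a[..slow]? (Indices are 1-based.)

slow=6, fast=9, prefix=[2, 3, 6, 7, 9, 11]

(s=1,f=2) a[fast]=3≠a[slow]=2 write a[2]=3 → slow++,fast++
(s=2,f=3) a[fast]=6≠a[slow]=3 write a[3]=6 → slow++,fast++
(s=3,f=4) a[fast]=7≠a[slow]=6 write a[4]=7 → slow++,fast++
(s=4,f=5) a[fast]=9≠a[slow]=7 write a[5]=9 → slow++,fast++
(s=5,f=6) a[fast]=9=a[slow] dup → fast++
(s=5,f=7) a[fast]=9=a[slow] dup → fast++
(s=5,f=8) a[fast]=11≠a[slow]=9 write a[6]=11 → slow++,fast++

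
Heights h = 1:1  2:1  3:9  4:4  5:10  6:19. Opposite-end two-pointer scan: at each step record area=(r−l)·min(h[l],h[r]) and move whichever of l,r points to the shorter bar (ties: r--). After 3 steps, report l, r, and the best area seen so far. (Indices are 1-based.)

l=4, r=6, best area=27

l=1 r=6: min(1,19)*5=5 best=5 *, l++
l=2 r=6: min(1,19)*4=4 best=5, l++
l=3 r=6: min(9,19)*3=27 best=27 *, l++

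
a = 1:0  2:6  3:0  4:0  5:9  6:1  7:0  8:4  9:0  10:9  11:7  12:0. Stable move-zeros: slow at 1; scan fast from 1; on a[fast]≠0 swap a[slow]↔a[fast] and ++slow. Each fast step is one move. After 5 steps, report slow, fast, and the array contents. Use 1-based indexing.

slow=3, fast=6, a=[6, 9, 0, 0, 0, 1, 0, 4, 0, 9, 7, 0]

slow=1 fast=1: a[fast]=0, fast++
slow=1 fast=2: a[fast]=6≠0 swap→a[1]=6, slow++,fast++
slow=2 fast=3: a[fast]=0, fast++
slow=2 fast=4: a[fast]=0, fast++
slow=2 fast=5: a[fast]=9≠0 swap→a[2]=9, slow++,fast++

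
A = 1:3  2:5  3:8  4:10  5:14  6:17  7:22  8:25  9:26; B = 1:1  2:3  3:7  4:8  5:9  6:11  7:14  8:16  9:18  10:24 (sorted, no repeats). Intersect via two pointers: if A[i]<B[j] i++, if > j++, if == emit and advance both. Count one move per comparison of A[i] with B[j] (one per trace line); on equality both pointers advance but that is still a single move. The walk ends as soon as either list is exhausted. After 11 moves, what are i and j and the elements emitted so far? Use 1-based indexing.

i=7, j=9, emitted=[3, 8, 14]

i=1 j=1: 3>1, j++
i=1 j=2: 3==3 emit, i++,j++
i=2 j=3: 5<7, i++
i=3 j=3: 8>7, j++
i=3 j=4: 8==8 emit, i++,j++
i=4 j=5: 10>9, j++
i=4 j=6: 10<11, i++
i=5 j=6: 14>11, j++
i=5 j=7: 14==14 emit, i++,j++
i=6 j=8: 17>16, j++
i=6 j=9: 17<18, i++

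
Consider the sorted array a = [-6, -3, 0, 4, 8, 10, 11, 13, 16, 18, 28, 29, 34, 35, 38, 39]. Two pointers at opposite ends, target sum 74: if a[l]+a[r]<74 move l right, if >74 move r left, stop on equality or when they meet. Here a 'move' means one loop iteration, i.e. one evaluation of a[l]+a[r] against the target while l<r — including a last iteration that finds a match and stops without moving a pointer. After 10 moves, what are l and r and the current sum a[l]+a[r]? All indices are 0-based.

l=0 r=15: -6+39=33 <74, l++
l=1 r=15: -3+39=36 <74, l++
l=2 r=15: 0+39=39 <74, l++
l=3 r=15: 4+39=43 <74, l++
l=4 r=15: 8+39=47 <74, l++
l=5 r=15: 10+39=49 <74, l++
l=6 r=15: 11+39=50 <74, l++
l=7 r=15: 13+39=52 <74, l++
l=8 r=15: 16+39=55 <74, l++
l=9 r=15: 18+39=57 <74, l++

l=10, r=15, sum=67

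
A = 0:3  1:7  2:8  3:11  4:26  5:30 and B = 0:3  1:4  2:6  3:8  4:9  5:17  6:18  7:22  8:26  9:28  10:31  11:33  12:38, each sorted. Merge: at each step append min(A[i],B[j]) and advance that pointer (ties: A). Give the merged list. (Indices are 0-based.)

i=0 j=0: A[i]=3<=B[j]=3 take 3, i++
i=1 j=0: A[i]=7>B[j]=3 take 3, j++
i=1 j=1: A[i]=7>B[j]=4 take 4, j++
i=1 j=2: A[i]=7>B[j]=6 take 6, j++
i=1 j=3: A[i]=7<=B[j]=8 take 7, i++
i=2 j=3: A[i]=8<=B[j]=8 take 8, i++
i=3 j=3: A[i]=11>B[j]=8 take 8, j++
i=3 j=4: A[i]=11>B[j]=9 take 9, j++
i=3 j=5: A[i]=11<=B[j]=17 take 11, i++
i=4 j=5: A[i]=26>B[j]=17 take 17, j++
i=4 j=6: A[i]=26>B[j]=18 take 18, j++
i=4 j=7: A[i]=26>B[j]=22 take 22, j++
i=4 j=8: A[i]=26<=B[j]=26 take 26, i++
i=5 j=8: A[i]=30>B[j]=26 take 26, j++
i=5 j=9: A[i]=30>B[j]=28 take 28, j++
i=5 j=10: A[i]=30<=B[j]=31 take 30, i++
i=6 j=10: A done, take B[j]=31, j++
i=6 j=11: A done, take B[j]=33, j++
i=6 j=12: A done, take B[j]=38, j++

[3, 3, 4, 6, 7, 8, 8, 9, 11, 17, 18, 22, 26, 26, 28, 30, 31, 33, 38]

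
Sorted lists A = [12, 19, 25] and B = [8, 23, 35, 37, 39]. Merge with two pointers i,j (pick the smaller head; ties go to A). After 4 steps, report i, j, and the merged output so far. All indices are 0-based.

i=2, j=2, merged so far=[8, 12, 19, 23]

i=0 j=0: A[i]=12>B[j]=8 take 8, j++
i=0 j=1: A[i]=12<=B[j]=23 take 12, i++
i=1 j=1: A[i]=19<=B[j]=23 take 19, i++
i=2 j=1: A[i]=25>B[j]=23 take 23, j++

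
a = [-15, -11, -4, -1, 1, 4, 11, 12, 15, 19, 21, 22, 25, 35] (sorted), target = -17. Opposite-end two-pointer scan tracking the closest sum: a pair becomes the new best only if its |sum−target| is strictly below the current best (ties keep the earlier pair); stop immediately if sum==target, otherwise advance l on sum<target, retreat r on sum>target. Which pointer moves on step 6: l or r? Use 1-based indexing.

r

l=1 r=14: -15+35=20 d=37 *, r--
l=1 r=13: -15+25=10 d=27 *, r--
l=1 r=12: -15+22=7 d=24 *, r--
l=1 r=11: -15+21=6 d=23 *, r--
l=1 r=10: -15+19=4 d=21 *, r--
l=1 r=9: -15+15=0 d=17 *, r--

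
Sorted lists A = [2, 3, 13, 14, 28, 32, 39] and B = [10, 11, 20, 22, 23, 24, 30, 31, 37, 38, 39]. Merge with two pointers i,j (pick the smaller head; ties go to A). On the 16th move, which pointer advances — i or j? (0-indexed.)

j

[i=0,j=0] A[i]=2<=B[j]=10 take 2 → i++
[i=1,j=0] A[i]=3<=B[j]=10 take 3 → i++
[i=2,j=0] A[i]=13>B[j]=10 take 10 → j++
[i=2,j=1] A[i]=13>B[j]=11 take 11 → j++
[i=2,j=2] A[i]=13<=B[j]=20 take 13 → i++
[i=3,j=2] A[i]=14<=B[j]=20 take 14 → i++
[i=4,j=2] A[i]=28>B[j]=20 take 20 → j++
[i=4,j=3] A[i]=28>B[j]=22 take 22 → j++
[i=4,j=4] A[i]=28>B[j]=23 take 23 → j++
[i=4,j=5] A[i]=28>B[j]=24 take 24 → j++
[i=4,j=6] A[i]=28<=B[j]=30 take 28 → i++
[i=5,j=6] A[i]=32>B[j]=30 take 30 → j++
[i=5,j=7] A[i]=32>B[j]=31 take 31 → j++
[i=5,j=8] A[i]=32<=B[j]=37 take 32 → i++
[i=6,j=8] A[i]=39>B[j]=37 take 37 → j++
[i=6,j=9] A[i]=39>B[j]=38 take 38 → j++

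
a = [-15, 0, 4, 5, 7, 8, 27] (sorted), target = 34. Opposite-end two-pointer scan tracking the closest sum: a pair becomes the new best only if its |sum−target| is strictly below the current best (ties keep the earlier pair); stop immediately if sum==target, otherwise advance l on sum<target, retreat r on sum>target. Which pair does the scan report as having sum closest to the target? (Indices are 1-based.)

pair (7, 27) with sum 34 (|Δ|=0)

l=1 r=7: -15+27=12 d=22 *, l++
l=2 r=7: 0+27=27 d=7 *, l++
l=3 r=7: 4+27=31 d=3 *, l++
l=4 r=7: 5+27=32 d=2 *, l++
l=5 r=7: 7+27=34 d=0 *, stop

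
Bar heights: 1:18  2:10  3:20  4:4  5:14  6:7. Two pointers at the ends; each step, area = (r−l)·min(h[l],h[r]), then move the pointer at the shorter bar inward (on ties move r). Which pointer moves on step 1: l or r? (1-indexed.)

r

[1,6] min(18,7)*5=35 best=35 * → r--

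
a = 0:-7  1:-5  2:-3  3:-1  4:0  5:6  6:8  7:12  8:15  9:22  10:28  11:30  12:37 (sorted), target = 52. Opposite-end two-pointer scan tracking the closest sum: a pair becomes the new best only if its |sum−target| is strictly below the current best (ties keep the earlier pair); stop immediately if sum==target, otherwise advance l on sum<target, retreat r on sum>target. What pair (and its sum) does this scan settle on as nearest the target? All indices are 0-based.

pair (15, 37) with sum 52 (|Δ|=0)

[0,12] -7+37=30 d=22 * → l++
[1,12] -5+37=32 d=20 * → l++
[2,12] -3+37=34 d=18 * → l++
[3,12] -1+37=36 d=16 * → l++
[4,12] 0+37=37 d=15 * → l++
[5,12] 6+37=43 d=9 * → l++
[6,12] 8+37=45 d=7 * → l++
[7,12] 12+37=49 d=3 * → l++
[8,12] 15+37=52 d=0 * → stop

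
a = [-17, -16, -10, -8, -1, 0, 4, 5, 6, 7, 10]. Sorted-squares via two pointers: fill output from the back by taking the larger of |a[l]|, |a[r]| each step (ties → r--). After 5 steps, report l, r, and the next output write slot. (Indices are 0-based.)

l=0 r=10: |-17|>|10| out[10]=289, l++
l=1 r=10: |-16|>|10| out[9]=256, l++
l=2 r=10: |-10|<=|10| out[8]=100, r--
l=2 r=9: |-10|>|7| out[7]=100, l++
l=3 r=9: |-8|>|7| out[6]=64, l++

l=4, r=9, next write slot=5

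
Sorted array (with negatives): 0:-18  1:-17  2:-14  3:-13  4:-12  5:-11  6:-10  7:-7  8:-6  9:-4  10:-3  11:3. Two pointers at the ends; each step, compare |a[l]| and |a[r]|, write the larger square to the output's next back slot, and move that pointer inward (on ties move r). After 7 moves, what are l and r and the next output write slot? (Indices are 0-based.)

l=7, r=11, next write slot=4

[0,11] |-18|>|3| out[11]=324 → l++
[1,11] |-17|>|3| out[10]=289 → l++
[2,11] |-14|>|3| out[9]=196 → l++
[3,11] |-13|>|3| out[8]=169 → l++
[4,11] |-12|>|3| out[7]=144 → l++
[5,11] |-11|>|3| out[6]=121 → l++
[6,11] |-10|>|3| out[5]=100 → l++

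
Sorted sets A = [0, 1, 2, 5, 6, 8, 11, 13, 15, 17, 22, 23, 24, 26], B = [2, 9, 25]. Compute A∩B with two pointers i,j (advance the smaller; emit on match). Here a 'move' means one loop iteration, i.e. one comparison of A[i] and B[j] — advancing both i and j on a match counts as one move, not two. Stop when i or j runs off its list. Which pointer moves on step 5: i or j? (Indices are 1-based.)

i

[i=1,j=1] 0<2 → i++
[i=2,j=1] 1<2 → i++
[i=3,j=1] 2==2 emit → i++,j++
[i=4,j=2] 5<9 → i++
[i=5,j=2] 6<9 → i++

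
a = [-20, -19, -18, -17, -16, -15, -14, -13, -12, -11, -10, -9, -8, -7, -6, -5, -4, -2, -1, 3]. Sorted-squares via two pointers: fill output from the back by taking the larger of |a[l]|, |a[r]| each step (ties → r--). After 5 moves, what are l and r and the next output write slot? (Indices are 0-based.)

l=5, r=19, next write slot=14

l=0 r=19: |-20|>|3| out[19]=400, l++
l=1 r=19: |-19|>|3| out[18]=361, l++
l=2 r=19: |-18|>|3| out[17]=324, l++
l=3 r=19: |-17|>|3| out[16]=289, l++
l=4 r=19: |-16|>|3| out[15]=256, l++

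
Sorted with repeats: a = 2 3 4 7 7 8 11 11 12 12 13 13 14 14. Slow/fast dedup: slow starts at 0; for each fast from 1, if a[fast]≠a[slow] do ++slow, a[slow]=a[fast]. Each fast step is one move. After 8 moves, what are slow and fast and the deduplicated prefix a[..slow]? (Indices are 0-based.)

slow=0 fast=1: a[fast]=3≠a[slow]=2 write a[1]=3, slow++,fast++
slow=1 fast=2: a[fast]=4≠a[slow]=3 write a[2]=4, slow++,fast++
slow=2 fast=3: a[fast]=7≠a[slow]=4 write a[3]=7, slow++,fast++
slow=3 fast=4: a[fast]=7=a[slow] dup, fast++
slow=3 fast=5: a[fast]=8≠a[slow]=7 write a[4]=8, slow++,fast++
slow=4 fast=6: a[fast]=11≠a[slow]=8 write a[5]=11, slow++,fast++
slow=5 fast=7: a[fast]=11=a[slow] dup, fast++
slow=5 fast=8: a[fast]=12≠a[slow]=11 write a[6]=12, slow++,fast++

slow=6, fast=9, prefix=[2, 3, 4, 7, 8, 11, 12]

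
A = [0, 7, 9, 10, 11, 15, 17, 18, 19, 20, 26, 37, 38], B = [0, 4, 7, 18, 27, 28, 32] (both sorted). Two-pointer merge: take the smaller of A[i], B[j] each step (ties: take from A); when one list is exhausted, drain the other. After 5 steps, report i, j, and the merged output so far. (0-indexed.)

i=0 j=0: A[i]=0<=B[j]=0 take 0, i++
i=1 j=0: A[i]=7>B[j]=0 take 0, j++
i=1 j=1: A[i]=7>B[j]=4 take 4, j++
i=1 j=2: A[i]=7<=B[j]=7 take 7, i++
i=2 j=2: A[i]=9>B[j]=7 take 7, j++

i=2, j=3, merged so far=[0, 0, 4, 7, 7]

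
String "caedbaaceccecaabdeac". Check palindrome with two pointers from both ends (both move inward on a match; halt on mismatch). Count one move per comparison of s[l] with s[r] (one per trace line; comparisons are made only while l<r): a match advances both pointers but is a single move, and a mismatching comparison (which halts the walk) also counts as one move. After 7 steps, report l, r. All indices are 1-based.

l=8, r=13

[1,20] 'c'=='c' → l++,r--
[2,19] 'a'=='a' → l++,r--
[3,18] 'e'=='e' → l++,r--
[4,17] 'd'=='d' → l++,r--
[5,16] 'b'=='b' → l++,r--
[6,15] 'a'=='a' → l++,r--
[7,14] 'a'=='a' → l++,r--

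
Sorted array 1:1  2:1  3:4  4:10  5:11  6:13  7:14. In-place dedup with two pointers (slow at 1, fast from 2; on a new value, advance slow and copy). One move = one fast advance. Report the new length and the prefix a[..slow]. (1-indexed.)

length 6; prefix = [1, 4, 10, 11, 13, 14]

slow=1 fast=2: a[fast]=1=a[slow] dup, fast++
slow=1 fast=3: a[fast]=4≠a[slow]=1 write a[2]=4, slow++,fast++
slow=2 fast=4: a[fast]=10≠a[slow]=4 write a[3]=10, slow++,fast++
slow=3 fast=5: a[fast]=11≠a[slow]=10 write a[4]=11, slow++,fast++
slow=4 fast=6: a[fast]=13≠a[slow]=11 write a[5]=13, slow++,fast++
slow=5 fast=7: a[fast]=14≠a[slow]=13 write a[6]=14, slow++,fast++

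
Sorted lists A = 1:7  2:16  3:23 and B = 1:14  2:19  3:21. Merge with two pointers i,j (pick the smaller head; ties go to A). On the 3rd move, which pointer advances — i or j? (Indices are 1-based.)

i

i=1 j=1: A[i]=7<=B[j]=14 take 7, i++
i=2 j=1: A[i]=16>B[j]=14 take 14, j++
i=2 j=2: A[i]=16<=B[j]=19 take 16, i++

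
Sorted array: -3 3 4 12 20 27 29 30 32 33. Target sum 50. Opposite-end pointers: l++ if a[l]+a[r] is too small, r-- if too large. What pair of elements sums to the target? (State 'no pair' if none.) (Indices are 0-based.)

l=0 r=9: -3+33=30 <50, l++
l=1 r=9: 3+33=36 <50, l++
l=2 r=9: 4+33=37 <50, l++
l=3 r=9: 12+33=45 <50, l++
l=4 r=9: 20+33=53 >50, r--
l=4 r=8: 20+32=52 >50, r--
l=4 r=7: 20+30=50, found

(20, 30)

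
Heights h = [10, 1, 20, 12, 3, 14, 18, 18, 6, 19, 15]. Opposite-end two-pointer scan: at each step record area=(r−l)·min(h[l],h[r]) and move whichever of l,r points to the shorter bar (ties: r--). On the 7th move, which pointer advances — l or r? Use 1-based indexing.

l=1 r=11: min(10,15)*10=100 best=100 *, l++
l=2 r=11: min(1,15)*9=9 best=100, l++
l=3 r=11: min(20,15)*8=120 best=120 *, r--
l=3 r=10: min(20,19)*7=133 best=133 *, r--
l=3 r=9: min(20,6)*6=36 best=133, r--
l=3 r=8: min(20,18)*5=90 best=133, r--
l=3 r=7: min(20,18)*4=72 best=133, r--

r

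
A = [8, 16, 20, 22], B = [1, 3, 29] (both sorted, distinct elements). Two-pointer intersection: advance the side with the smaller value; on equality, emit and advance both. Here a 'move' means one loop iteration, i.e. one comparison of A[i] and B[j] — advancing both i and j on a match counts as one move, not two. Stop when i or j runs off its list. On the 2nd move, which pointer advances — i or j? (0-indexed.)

j

i=0 j=0: 8>1, j++
i=0 j=1: 8>3, j++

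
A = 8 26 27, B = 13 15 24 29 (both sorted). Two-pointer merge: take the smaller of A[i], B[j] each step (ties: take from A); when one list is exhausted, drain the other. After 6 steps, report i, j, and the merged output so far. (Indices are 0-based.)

i=3, j=3, merged so far=[8, 13, 15, 24, 26, 27]

i=0 j=0: A[i]=8<=B[j]=13 take 8, i++
i=1 j=0: A[i]=26>B[j]=13 take 13, j++
i=1 j=1: A[i]=26>B[j]=15 take 15, j++
i=1 j=2: A[i]=26>B[j]=24 take 24, j++
i=1 j=3: A[i]=26<=B[j]=29 take 26, i++
i=2 j=3: A[i]=27<=B[j]=29 take 27, i++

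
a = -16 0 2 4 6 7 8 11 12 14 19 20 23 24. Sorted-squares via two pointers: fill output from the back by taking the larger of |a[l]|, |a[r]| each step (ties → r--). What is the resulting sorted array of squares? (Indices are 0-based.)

[0, 4, 16, 36, 49, 64, 121, 144, 196, 256, 361, 400, 529, 576]

[0,13] |-16|<=|24| out[13]=576 → r--
[0,12] |-16|<=|23| out[12]=529 → r--
[0,11] |-16|<=|20| out[11]=400 → r--
[0,10] |-16|<=|19| out[10]=361 → r--
[0,9] |-16|>|14| out[9]=256 → l++
[1,9] |0|<=|14| out[8]=196 → r--
[1,8] |0|<=|12| out[7]=144 → r--
[1,7] |0|<=|11| out[6]=121 → r--
[1,6] |0|<=|8| out[5]=64 → r--
[1,5] |0|<=|7| out[4]=49 → r--
[1,4] |0|<=|6| out[3]=36 → r--
[1,3] |0|<=|4| out[2]=16 → r--
[1,2] |0|<=|2| out[1]=4 → r--
[1,1] |0|<=|0| out[0]=0 → r--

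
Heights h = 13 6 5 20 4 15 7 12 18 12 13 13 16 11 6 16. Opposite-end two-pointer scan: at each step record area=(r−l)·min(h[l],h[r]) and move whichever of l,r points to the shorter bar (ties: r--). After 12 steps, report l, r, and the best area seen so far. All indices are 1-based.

[1,16] min(13,16)*15=195 best=195 * → l++
[2,16] min(6,16)*14=84 best=195 → l++
[3,16] min(5,16)*13=65 best=195 → l++
[4,16] min(20,16)*12=192 best=195 → r--
[4,15] min(20,6)*11=66 best=195 → r--
[4,14] min(20,11)*10=110 best=195 → r--
[4,13] min(20,16)*9=144 best=195 → r--
[4,12] min(20,13)*8=104 best=195 → r--
[4,11] min(20,13)*7=91 best=195 → r--
[4,10] min(20,12)*6=72 best=195 → r--
[4,9] min(20,18)*5=90 best=195 → r--
[4,8] min(20,12)*4=48 best=195 → r--

l=4, r=7, best area=195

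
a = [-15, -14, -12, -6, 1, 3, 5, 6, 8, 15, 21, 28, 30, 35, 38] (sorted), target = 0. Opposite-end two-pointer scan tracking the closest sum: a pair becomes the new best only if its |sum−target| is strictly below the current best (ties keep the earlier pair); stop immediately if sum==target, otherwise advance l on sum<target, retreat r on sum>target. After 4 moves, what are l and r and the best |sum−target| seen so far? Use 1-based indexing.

l=1, r=11, best |Δ|=13

[1,15] -15+38=23 d=23 * → r--
[1,14] -15+35=20 d=20 * → r--
[1,13] -15+30=15 d=15 * → r--
[1,12] -15+28=13 d=13 * → r--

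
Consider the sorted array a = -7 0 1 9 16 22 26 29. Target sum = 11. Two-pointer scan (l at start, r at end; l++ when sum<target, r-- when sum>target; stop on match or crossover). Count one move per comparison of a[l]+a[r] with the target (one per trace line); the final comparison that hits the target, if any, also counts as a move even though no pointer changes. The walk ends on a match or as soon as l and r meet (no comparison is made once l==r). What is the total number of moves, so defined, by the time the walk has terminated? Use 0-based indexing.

l=0 r=7: -7+29=22 >11, r--
l=0 r=6: -7+26=19 >11, r--
l=0 r=5: -7+22=15 >11, r--
l=0 r=4: -7+16=9 <11, l++
l=1 r=4: 0+16=16 >11, r--
l=1 r=3: 0+9=9 <11, l++
l=2 r=3: 1+9=10 <11, l++

7 moves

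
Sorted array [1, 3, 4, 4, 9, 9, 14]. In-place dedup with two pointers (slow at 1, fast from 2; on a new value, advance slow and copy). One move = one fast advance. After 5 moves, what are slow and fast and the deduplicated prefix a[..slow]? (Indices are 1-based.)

slow=1 fast=2: a[fast]=3≠a[slow]=1 write a[2]=3, slow++,fast++
slow=2 fast=3: a[fast]=4≠a[slow]=3 write a[3]=4, slow++,fast++
slow=3 fast=4: a[fast]=4=a[slow] dup, fast++
slow=3 fast=5: a[fast]=9≠a[slow]=4 write a[4]=9, slow++,fast++
slow=4 fast=6: a[fast]=9=a[slow] dup, fast++

slow=4, fast=7, prefix=[1, 3, 4, 9]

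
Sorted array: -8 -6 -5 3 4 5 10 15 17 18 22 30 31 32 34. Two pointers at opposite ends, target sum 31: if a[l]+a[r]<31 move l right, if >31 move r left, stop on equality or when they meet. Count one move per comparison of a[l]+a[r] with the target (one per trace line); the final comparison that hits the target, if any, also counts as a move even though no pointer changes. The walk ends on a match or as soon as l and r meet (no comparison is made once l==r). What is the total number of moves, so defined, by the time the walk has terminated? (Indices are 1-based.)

[1,15] -8+34=26 <31 → l++
[2,15] -6+34=28 <31 → l++
[3,15] -5+34=29 <31 → l++
[4,15] 3+34=37 >31 → r--
[4,14] 3+32=35 >31 → r--
[4,13] 3+31=34 >31 → r--
[4,12] 3+30=33 >31 → r--
[4,11] 3+22=25 <31 → l++
[5,11] 4+22=26 <31 → l++
[6,11] 5+22=27 <31 → l++
[7,11] 10+22=32 >31 → r--
[7,10] 10+18=28 <31 → l++
[8,10] 15+18=33 >31 → r--
[8,9] 15+17=32 >31 → r--

14 moves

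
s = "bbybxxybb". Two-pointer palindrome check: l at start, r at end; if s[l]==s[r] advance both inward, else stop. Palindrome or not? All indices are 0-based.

l=0 r=8: 'b'=='b', l++,r--
l=1 r=7: 'b'=='b', l++,r--
l=2 r=6: 'y'=='y', l++,r--
l=3 r=5: 'b'!='x', stop

not a palindrome (mismatch at 3,5)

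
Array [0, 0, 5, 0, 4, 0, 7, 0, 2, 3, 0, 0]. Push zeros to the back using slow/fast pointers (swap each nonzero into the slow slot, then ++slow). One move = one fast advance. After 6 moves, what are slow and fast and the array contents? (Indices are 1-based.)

slow=3, fast=7, a=[5, 4, 0, 0, 0, 0, 7, 0, 2, 3, 0, 0]

slow=1 fast=1: a[fast]=0, fast++
slow=1 fast=2: a[fast]=0, fast++
slow=1 fast=3: a[fast]=5≠0 swap→a[1]=5, slow++,fast++
slow=2 fast=4: a[fast]=0, fast++
slow=2 fast=5: a[fast]=4≠0 swap→a[2]=4, slow++,fast++
slow=3 fast=6: a[fast]=0, fast++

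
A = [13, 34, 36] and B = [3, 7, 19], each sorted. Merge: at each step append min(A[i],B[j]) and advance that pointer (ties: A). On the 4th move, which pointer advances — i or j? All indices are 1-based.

i=1 j=1: A[i]=13>B[j]=3 take 3, j++
i=1 j=2: A[i]=13>B[j]=7 take 7, j++
i=1 j=3: A[i]=13<=B[j]=19 take 13, i++
i=2 j=3: A[i]=34>B[j]=19 take 19, j++

j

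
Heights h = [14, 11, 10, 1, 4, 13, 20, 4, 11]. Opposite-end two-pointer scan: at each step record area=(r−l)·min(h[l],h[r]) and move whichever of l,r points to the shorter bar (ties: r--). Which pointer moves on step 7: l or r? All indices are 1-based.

[1,9] min(14,11)*8=88 best=88 * → r--
[1,8] min(14,4)*7=28 best=88 → r--
[1,7] min(14,20)*6=84 best=88 → l++
[2,7] min(11,20)*5=55 best=88 → l++
[3,7] min(10,20)*4=40 best=88 → l++
[4,7] min(1,20)*3=3 best=88 → l++
[5,7] min(4,20)*2=8 best=88 → l++

l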